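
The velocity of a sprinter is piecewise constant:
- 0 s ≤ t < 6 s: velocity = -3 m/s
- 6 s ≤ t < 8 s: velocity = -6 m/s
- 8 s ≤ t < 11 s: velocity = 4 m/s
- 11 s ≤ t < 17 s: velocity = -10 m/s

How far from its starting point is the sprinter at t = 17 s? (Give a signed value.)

-78 m

Net displacement equals the area under the velocity-time graph (areas below the axis count negative).
0–6 s: -3 × 6 = -18 m
6–8 s: -6 × 2 = -12 m
8–11 s: 4 × 3 = 12 m
11–17 s: -10 × 6 = -60 m
Net displacement = -78 m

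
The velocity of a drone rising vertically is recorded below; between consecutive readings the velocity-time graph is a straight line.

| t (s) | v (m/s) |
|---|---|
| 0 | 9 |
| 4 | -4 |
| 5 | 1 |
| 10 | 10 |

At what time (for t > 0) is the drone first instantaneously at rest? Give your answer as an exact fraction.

v changes sign on 0–4 s (from 9 to -4); the graph is linear there, so v = 0 at t = 0 + (-9)·(4 − 0)/(-4 − 9) = 36/13 s.

t = 36/13 s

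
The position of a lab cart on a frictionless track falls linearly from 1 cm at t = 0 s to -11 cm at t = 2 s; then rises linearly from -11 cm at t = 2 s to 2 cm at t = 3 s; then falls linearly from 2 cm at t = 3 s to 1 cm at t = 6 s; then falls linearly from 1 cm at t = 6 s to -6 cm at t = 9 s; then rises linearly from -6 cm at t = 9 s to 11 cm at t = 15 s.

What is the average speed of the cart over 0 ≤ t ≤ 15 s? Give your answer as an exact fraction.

10/3 cm/s

Average speed = (total path length)/(elapsed time); on a piecewise-linear x-t graph the path length is Σ|Δx|.
0–2 s: |Δx| = |-11 − 1| = 12 cm
2–3 s: |Δx| = |2 − -11| = 13 cm
3–6 s: |Δx| = |1 − 2| = 1 cm
6–9 s: |Δx| = |-6 − 1| = 7 cm
9–15 s: |Δx| = |11 − -6| = 17 cm
Total path = 50 cm; average speed = 50/15 = 10/3 cm/s.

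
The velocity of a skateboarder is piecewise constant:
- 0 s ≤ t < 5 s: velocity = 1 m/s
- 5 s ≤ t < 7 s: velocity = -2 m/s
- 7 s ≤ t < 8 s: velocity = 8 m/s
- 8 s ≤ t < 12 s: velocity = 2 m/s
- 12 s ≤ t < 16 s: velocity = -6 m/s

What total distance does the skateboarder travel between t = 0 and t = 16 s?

Total distance travelled is ∫|v| dt — sum the magnitudes of each area piece.
0–5 s: |1| × 5 = 5 m
5–7 s: |-2| × 2 = 4 m
7–8 s: |8| × 1 = 8 m
8–12 s: |2| × 4 = 8 m
12–16 s: |-6| × 4 = 24 m
Total distance = 49 m

49 m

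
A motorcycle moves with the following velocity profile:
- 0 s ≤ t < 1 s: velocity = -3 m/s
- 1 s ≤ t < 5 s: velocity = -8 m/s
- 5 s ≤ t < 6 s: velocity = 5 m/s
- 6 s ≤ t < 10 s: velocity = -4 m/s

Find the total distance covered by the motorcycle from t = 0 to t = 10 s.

Distance (not displacement) is the total path length: add the absolute areas under v-t.
0–1 s: |-3| × 1 = 3 m
1–5 s: |-8| × 4 = 32 m
5–6 s: |5| × 1 = 5 m
6–10 s: |-4| × 4 = 16 m
Total distance = 56 m

56 m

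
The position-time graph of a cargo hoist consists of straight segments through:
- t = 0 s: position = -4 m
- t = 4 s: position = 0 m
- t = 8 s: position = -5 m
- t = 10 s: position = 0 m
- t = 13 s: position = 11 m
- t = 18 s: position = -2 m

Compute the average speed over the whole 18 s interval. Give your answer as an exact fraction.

Average speed = (total path length)/(elapsed time); on a piecewise-linear x-t graph the path length is Σ|Δx|.
0–4 s: |Δx| = |0 − -4| = 4 m
4–8 s: |Δx| = |-5 − 0| = 5 m
8–10 s: |Δx| = |0 − -5| = 5 m
10–13 s: |Δx| = |11 − 0| = 11 m
13–18 s: |Δx| = |-2 − 11| = 13 m
Total path = 38 m; average speed = 38/18 = 19/9 m/s.

19/9 m/s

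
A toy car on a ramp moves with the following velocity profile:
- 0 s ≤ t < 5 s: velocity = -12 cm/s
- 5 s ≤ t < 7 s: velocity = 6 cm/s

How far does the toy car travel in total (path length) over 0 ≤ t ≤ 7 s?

Total distance travelled is ∫|v| dt — sum the magnitudes of each area piece.
0–5 s: |-12| × 5 = 60 cm
5–7 s: |6| × 2 = 12 cm
Total distance = 72 cm

72 cm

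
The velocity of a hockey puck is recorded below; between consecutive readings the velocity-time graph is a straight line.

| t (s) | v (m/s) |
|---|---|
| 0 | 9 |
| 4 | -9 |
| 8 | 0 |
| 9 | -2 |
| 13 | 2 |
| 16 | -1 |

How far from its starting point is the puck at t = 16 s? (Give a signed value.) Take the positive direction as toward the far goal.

Displacement is the signed area under the v-t curve.
0–4 s: ½(9 + -9)(4) = 0 m
4–8 s: ½(-9 + 0)(4) = -18 m
8–9 s: ½(0 + -2)(1) = -1 m
9–13 s: ½(-2 + 2)(4) = 0 m
13–16 s: ½(2 + -1)(3) = 1.5 m
Net displacement = -17.5 m

-17.5 m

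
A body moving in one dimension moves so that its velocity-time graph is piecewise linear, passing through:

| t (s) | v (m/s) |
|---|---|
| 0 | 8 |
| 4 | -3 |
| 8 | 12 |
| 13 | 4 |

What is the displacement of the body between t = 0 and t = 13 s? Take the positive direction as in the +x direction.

68 m

Net displacement equals the area under the velocity-time graph (areas below the axis count negative).
0–4 s: ½(8 + -3)(4) = 10 m
4–8 s: ½(-3 + 12)(4) = 18 m
8–13 s: ½(12 + 4)(5) = 40 m
Net displacement = 68 m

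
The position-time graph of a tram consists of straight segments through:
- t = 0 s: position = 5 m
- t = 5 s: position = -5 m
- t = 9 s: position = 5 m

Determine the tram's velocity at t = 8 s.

Velocity is the slope of the x-t graph on 5–9 s: (5 − -5)/(9 − 5) = 2.5 m/s.

2.5 m/s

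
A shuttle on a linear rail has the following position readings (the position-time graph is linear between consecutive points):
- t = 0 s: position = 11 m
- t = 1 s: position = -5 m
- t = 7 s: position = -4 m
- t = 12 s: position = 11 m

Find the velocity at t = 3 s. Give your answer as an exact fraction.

Velocity is the slope of the x-t graph on 1–7 s: (-4 − -5)/(7 − 1) = 1/6 m/s.

1/6 m/s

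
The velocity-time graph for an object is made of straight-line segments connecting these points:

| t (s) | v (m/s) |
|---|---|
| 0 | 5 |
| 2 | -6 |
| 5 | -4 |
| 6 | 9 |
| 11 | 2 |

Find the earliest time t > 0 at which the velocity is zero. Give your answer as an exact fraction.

t = 10/11 s

v changes sign on 0–2 s (from 5 to -6); the graph is linear there, so v = 0 at t = 0 + (-5)·(2 − 0)/(-6 − 5) = 10/11 s.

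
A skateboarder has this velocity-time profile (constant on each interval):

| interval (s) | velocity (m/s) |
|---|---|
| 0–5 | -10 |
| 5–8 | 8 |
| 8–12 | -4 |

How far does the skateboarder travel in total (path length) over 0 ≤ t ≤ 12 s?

Total distance travelled is ∫|v| dt — sum the magnitudes of each area piece.
0–5 s: |-10| × 5 = 50 m
5–8 s: |8| × 3 = 24 m
8–12 s: |-4| × 4 = 16 m
Total distance = 90 m

90 m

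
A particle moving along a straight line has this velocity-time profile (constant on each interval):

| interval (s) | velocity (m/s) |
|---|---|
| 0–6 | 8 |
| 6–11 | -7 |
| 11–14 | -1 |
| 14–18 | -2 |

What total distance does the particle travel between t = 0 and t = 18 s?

Total distance travelled is ∫|v| dt — sum the magnitudes of each area piece.
0–6 s: |8| × 6 = 48 m
6–11 s: |-7| × 5 = 35 m
11–14 s: |-1| × 3 = 3 m
14–18 s: |-2| × 4 = 8 m
Total distance = 94 m

94 m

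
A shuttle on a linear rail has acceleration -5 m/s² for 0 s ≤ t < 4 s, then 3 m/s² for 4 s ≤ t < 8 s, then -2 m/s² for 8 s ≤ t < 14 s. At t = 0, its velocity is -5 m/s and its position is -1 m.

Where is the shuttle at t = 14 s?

On each constant-a segment, Δv = aΔt and Δx = v₀Δt + ½aΔt²; chain segment to segment.
0–4 s: v starts -5 m/s; Δx = -5·4 + ½·-5·4² = -60 m; v ends -25 m/s.
4–8 s: v starts -25 m/s; Δx = -25·4 + ½·3·4² = -76 m; v ends -13 m/s.
8–14 s: v starts -13 m/s; Δx = -13·6 + ½·-2·6² = -114 m; v ends -25 m/s.
x(14) = -1 + Σ Δx = -251 m.

-251 m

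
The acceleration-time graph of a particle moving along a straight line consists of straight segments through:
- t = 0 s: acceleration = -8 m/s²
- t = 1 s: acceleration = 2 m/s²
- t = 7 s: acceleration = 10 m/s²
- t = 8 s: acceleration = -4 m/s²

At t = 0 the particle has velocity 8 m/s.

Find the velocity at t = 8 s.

Δv equals the area under the a-t graph; then v = v₀ + Δv.
0–1 s: ½(-8 + 2)(1) = -3 m/s
1–7 s: ½(2 + 10)(6) = 36 m/s
7–8 s: ½(10 + -4)(1) = 3 m/s
Δv = 36 m/s, so v(8) = 8 + (36) = 44 m/s.

44 m/s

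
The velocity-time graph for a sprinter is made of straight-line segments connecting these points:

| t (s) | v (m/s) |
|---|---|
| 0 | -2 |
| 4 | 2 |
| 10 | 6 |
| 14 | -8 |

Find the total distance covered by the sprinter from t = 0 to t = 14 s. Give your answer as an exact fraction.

Distance (not displacement) is the total path length: add the absolute areas under v-t.
0–4 s: v = 0 at t = 2 s; triangle areas 2 + 2 = 4 m
4–10 s: |½(2 + 6)(6)| = 24 m
10–14 s: v = 0 at t = 82/7 s; triangle areas 36/7 + 64/7 = 100/7 m
Total distance = 296/7 m

296/7 m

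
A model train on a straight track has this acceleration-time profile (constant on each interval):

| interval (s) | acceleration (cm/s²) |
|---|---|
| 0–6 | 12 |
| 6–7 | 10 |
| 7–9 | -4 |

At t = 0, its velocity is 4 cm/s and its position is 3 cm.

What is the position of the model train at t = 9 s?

On each constant-a segment, Δv = aΔt and Δx = v₀Δt + ½aΔt²; chain segment to segment.
0–6 s: v starts 4 cm/s; Δx = 4·6 + ½·12·6² = 240 cm; v ends 76 cm/s.
6–7 s: v starts 76 cm/s; Δx = 76·1 + ½·10·1² = 81 cm; v ends 86 cm/s.
7–9 s: v starts 86 cm/s; Δx = 86·2 + ½·-4·2² = 164 cm; v ends 78 cm/s.
x(9) = 3 + Σ Δx = 488 cm.

488 cm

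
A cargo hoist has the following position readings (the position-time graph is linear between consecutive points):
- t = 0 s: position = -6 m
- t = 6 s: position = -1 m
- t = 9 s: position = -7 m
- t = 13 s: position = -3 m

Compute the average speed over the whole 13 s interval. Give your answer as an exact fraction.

15/13 m/s

Average speed = (total path length)/(elapsed time); on a piecewise-linear x-t graph the path length is Σ|Δx|.
0–6 s: |Δx| = |-1 − -6| = 5 m
6–9 s: |Δx| = |-7 − -1| = 6 m
9–13 s: |Δx| = |-3 − -7| = 4 m
Total path = 15 m; average speed = 15/13 = 15/13 m/s.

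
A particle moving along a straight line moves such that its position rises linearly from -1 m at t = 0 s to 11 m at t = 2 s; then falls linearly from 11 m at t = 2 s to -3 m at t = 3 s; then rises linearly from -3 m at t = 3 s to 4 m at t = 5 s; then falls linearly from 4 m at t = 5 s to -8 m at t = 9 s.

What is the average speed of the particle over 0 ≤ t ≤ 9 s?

5 m/s

Average speed = (total path length)/(elapsed time); on a piecewise-linear x-t graph the path length is Σ|Δx|.
0–2 s: |Δx| = |11 − -1| = 12 m
2–3 s: |Δx| = |-3 − 11| = 14 m
3–5 s: |Δx| = |4 − -3| = 7 m
5–9 s: |Δx| = |-8 − 4| = 12 m
Total path = 45 m; average speed = 45/9 = 5 m/s.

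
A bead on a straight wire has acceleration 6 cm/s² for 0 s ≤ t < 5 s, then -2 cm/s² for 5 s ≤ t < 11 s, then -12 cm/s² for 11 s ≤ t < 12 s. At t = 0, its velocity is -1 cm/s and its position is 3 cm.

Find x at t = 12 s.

On each constant-a segment, Δv = aΔt and Δx = v₀Δt + ½aΔt²; chain segment to segment.
0–5 s: v starts -1 cm/s; Δx = -1·5 + ½·6·5² = 70 cm; v ends 29 cm/s.
5–11 s: v starts 29 cm/s; Δx = 29·6 + ½·-2·6² = 138 cm; v ends 17 cm/s.
11–12 s: v starts 17 cm/s; Δx = 17·1 + ½·-12·1² = 11 cm; v ends 5 cm/s.
x(12) = 3 + Σ Δx = 222 cm.

222 cm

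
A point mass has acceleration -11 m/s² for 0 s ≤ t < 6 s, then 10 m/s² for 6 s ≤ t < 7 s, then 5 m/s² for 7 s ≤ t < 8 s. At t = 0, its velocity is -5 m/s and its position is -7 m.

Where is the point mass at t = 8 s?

-359.5 m

On each constant-a segment, Δv = aΔt and Δx = v₀Δt + ½aΔt²; chain segment to segment.
0–6 s: v starts -5 m/s; Δx = -5·6 + ½·-11·6² = -228 m; v ends -71 m/s.
6–7 s: v starts -71 m/s; Δx = -71·1 + ½·10·1² = -66 m; v ends -61 m/s.
7–8 s: v starts -61 m/s; Δx = -61·1 + ½·5·1² = -58.5 m; v ends -56 m/s.
x(8) = -7 + Σ Δx = -359.5 m.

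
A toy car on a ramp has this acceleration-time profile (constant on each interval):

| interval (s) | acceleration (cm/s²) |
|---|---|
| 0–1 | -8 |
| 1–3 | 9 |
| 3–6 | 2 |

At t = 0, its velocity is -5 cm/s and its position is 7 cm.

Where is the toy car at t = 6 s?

14 cm

On each constant-a segment, Δv = aΔt and Δx = v₀Δt + ½aΔt²; chain segment to segment.
0–1 s: v starts -5 cm/s; Δx = -5·1 + ½·-8·1² = -9 cm; v ends -13 cm/s.
1–3 s: v starts -13 cm/s; Δx = -13·2 + ½·9·2² = -8 cm; v ends 5 cm/s.
3–6 s: v starts 5 cm/s; Δx = 5·3 + ½·2·3² = 24 cm; v ends 11 cm/s.
x(6) = 7 + Σ Δx = 14 cm.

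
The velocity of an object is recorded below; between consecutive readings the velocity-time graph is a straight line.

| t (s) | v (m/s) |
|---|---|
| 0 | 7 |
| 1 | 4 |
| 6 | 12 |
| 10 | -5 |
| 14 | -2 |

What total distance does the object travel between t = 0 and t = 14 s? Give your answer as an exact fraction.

2699/34 m

Distance (not displacement) is the total path length: add the absolute areas under v-t.
0–1 s: |½(7 + 4)(1)| = 5.5 m
1–6 s: |½(4 + 12)(5)| = 40 m
6–10 s: v = 0 at t = 150/17 s; triangle areas 288/17 + 50/17 = 338/17 m
10–14 s: |½(-5 + -2)(4)| = 14 m
Total distance = 2699/34 m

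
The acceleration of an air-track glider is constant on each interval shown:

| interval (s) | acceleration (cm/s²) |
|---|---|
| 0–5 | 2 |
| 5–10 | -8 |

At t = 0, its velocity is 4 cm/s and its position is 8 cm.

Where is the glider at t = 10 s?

On each constant-a segment, Δv = aΔt and Δx = v₀Δt + ½aΔt²; chain segment to segment.
0–5 s: v starts 4 cm/s; Δx = 4·5 + ½·2·5² = 45 cm; v ends 14 cm/s.
5–10 s: v starts 14 cm/s; Δx = 14·5 + ½·-8·5² = -30 cm; v ends -26 cm/s.
x(10) = 8 + Σ Δx = 23 cm.

23 cm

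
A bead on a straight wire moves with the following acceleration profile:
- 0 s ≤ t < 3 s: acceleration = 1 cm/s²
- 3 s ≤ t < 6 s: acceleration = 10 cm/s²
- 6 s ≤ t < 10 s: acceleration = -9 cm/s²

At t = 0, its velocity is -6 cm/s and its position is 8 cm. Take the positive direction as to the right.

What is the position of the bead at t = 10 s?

66.5 cm

On each constant-a segment, Δv = aΔt and Δx = v₀Δt + ½aΔt²; chain segment to segment.
0–3 s: v starts -6 cm/s; Δx = -6·3 + ½·1·3² = -13.5 cm; v ends -3 cm/s.
3–6 s: v starts -3 cm/s; Δx = -3·3 + ½·10·3² = 36 cm; v ends 27 cm/s.
6–10 s: v starts 27 cm/s; Δx = 27·4 + ½·-9·4² = 36 cm; v ends -9 cm/s.
x(10) = 8 + Σ Δx = 66.5 cm.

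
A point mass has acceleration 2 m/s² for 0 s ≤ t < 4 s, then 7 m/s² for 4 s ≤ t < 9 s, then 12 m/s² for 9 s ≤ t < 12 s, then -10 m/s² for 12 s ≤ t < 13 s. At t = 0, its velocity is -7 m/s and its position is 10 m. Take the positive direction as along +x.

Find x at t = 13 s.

319.5 m

On each constant-a segment, Δv = aΔt and Δx = v₀Δt + ½aΔt²; chain segment to segment.
0–4 s: v starts -7 m/s; Δx = -7·4 + ½·2·4² = -12 m; v ends 1 m/s.
4–9 s: v starts 1 m/s; Δx = 1·5 + ½·7·5² = 92.5 m; v ends 36 m/s.
9–12 s: v starts 36 m/s; Δx = 36·3 + ½·12·3² = 162 m; v ends 72 m/s.
12–13 s: v starts 72 m/s; Δx = 72·1 + ½·-10·1² = 67 m; v ends 62 m/s.
x(13) = 10 + Σ Δx = 319.5 m.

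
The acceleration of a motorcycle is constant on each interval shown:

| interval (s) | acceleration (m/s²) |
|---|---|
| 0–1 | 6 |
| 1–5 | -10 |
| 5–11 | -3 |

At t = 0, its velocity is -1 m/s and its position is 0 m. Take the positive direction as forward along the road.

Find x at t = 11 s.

On each constant-a segment, Δv = aΔt and Δx = v₀Δt + ½aΔt²; chain segment to segment.
0–1 s: v starts -1 m/s; Δx = -1·1 + ½·6·1² = 2 m; v ends 5 m/s.
1–5 s: v starts 5 m/s; Δx = 5·4 + ½·-10·4² = -60 m; v ends -35 m/s.
5–11 s: v starts -35 m/s; Δx = -35·6 + ½·-3·6² = -264 m; v ends -53 m/s.
x(11) = 0 + Σ Δx = -322 m.

-322 m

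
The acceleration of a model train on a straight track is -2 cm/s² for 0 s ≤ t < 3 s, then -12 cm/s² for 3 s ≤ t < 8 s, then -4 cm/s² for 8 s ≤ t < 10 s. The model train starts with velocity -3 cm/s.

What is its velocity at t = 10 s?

-77 cm/s

Δv equals the area under the a-t graph; then v = v₀ + Δv.
0–3 s: -2 × 3 = -6 cm/s
3–8 s: -12 × 5 = -60 cm/s
8–10 s: -4 × 2 = -8 cm/s
Δv = -74 cm/s, so v(10) = -3 + (-74) = -77 cm/s.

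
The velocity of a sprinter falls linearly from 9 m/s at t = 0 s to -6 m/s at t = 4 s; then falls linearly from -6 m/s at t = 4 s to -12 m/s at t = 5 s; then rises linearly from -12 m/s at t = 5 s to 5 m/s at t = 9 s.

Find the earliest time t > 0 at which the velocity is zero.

t = 2.4 s

v changes sign on 0–4 s (from 9 to -6); the graph is linear there, so v = 0 at t = 0 + (-9)·(4 − 0)/(-6 − 9) = 2.4 s.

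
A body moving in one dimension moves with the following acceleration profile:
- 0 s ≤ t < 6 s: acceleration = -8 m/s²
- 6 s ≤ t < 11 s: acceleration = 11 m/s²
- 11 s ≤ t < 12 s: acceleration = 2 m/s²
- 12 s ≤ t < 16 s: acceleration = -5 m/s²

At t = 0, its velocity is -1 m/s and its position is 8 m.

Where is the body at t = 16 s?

On each constant-a segment, Δv = aΔt and Δx = v₀Δt + ½aΔt²; chain segment to segment.
0–6 s: v starts -1 m/s; Δx = -1·6 + ½·-8·6² = -150 m; v ends -49 m/s.
6–11 s: v starts -49 m/s; Δx = -49·5 + ½·11·5² = -107.5 m; v ends 6 m/s.
11–12 s: v starts 6 m/s; Δx = 6·1 + ½·2·1² = 7 m; v ends 8 m/s.
12–16 s: v starts 8 m/s; Δx = 8·4 + ½·-5·4² = -8 m; v ends -12 m/s.
x(16) = 8 + Σ Δx = -250.5 m.

-250.5 m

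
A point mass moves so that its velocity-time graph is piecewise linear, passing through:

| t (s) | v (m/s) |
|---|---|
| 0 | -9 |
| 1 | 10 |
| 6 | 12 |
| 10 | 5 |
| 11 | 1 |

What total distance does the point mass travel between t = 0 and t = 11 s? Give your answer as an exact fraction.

Distance (not displacement) is the total path length: add the absolute areas under v-t.
0–1 s: v = 0 at t = 9/19 s; triangle areas 81/38 + 50/19 = 181/38 m
1–6 s: |½(10 + 12)(5)| = 55 m
6–10 s: |½(12 + 5)(4)| = 34 m
10–11 s: |½(5 + 1)(1)| = 3 m
Total distance = 3677/38 m

3677/38 m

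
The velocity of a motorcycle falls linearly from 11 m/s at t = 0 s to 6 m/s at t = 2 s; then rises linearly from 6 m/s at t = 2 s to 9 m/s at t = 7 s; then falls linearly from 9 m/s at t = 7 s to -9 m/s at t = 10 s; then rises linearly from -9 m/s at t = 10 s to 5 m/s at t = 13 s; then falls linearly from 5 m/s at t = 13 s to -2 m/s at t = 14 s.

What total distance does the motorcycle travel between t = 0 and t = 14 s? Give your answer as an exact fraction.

570/7 m

Total distance travelled is ∫|v| dt — sum the magnitudes of each area piece.
0–2 s: |½(11 + 6)(2)| = 17 m
2–7 s: |½(6 + 9)(5)| = 37.5 m
7–10 s: v = 0 at t = 8.5 s; triangle areas 6.75 + 6.75 = 13.5 m
10–13 s: v = 0 at t = 167/14 s; triangle areas 243/28 + 75/28 = 159/14 m
13–14 s: v = 0 at t = 96/7 s; triangle areas 25/14 + 2/7 = 29/14 m
Total distance = 570/7 m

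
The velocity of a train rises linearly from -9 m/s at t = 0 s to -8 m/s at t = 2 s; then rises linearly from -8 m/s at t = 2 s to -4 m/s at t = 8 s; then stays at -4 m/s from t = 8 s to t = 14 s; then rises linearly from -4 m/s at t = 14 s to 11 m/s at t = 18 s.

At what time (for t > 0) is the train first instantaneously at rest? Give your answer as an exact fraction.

t = 226/15 s

v changes sign on 14–18 s (from -4 to 11); the graph is linear there, so v = 0 at t = 14 + (4)·(18 − 14)/(11 − -4) = 226/15 s.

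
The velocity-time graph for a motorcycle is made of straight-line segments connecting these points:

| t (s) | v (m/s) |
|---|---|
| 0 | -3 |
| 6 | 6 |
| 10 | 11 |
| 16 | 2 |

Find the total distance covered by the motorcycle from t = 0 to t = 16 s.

Distance (not displacement) is the total path length: add the absolute areas under v-t.
0–6 s: v = 0 at t = 2 s; triangle areas 3 + 12 = 15 m
6–10 s: |½(6 + 11)(4)| = 34 m
10–16 s: |½(11 + 2)(6)| = 39 m
Total distance = 88 m

88 m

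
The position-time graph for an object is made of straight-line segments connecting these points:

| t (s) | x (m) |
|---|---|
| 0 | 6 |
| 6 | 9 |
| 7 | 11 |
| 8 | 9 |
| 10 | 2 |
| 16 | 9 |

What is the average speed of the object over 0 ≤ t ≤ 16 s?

Average speed = (total path length)/(elapsed time); on a piecewise-linear x-t graph the path length is Σ|Δx|.
0–6 s: |Δx| = |9 − 6| = 3 m
6–7 s: |Δx| = |11 − 9| = 2 m
7–8 s: |Δx| = |9 − 11| = 2 m
8–10 s: |Δx| = |2 − 9| = 7 m
10–16 s: |Δx| = |9 − 2| = 7 m
Total path = 21 m; average speed = 21/16 = 1.3125 m/s.

1.3125 m/s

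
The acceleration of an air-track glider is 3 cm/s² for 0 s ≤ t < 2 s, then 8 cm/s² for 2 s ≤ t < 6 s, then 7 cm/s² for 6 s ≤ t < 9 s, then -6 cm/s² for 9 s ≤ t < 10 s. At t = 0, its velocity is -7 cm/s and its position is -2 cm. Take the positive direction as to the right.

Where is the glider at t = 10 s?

On each constant-a segment, Δv = aΔt and Δx = v₀Δt + ½aΔt²; chain segment to segment.
0–2 s: v starts -7 cm/s; Δx = -7·2 + ½·3·2² = -8 cm; v ends -1 cm/s.
2–6 s: v starts -1 cm/s; Δx = -1·4 + ½·8·4² = 60 cm; v ends 31 cm/s.
6–9 s: v starts 31 cm/s; Δx = 31·3 + ½·7·3² = 124.5 cm; v ends 52 cm/s.
9–10 s: v starts 52 cm/s; Δx = 52·1 + ½·-6·1² = 49 cm; v ends 46 cm/s.
x(10) = -2 + Σ Δx = 223.5 cm.

223.5 cm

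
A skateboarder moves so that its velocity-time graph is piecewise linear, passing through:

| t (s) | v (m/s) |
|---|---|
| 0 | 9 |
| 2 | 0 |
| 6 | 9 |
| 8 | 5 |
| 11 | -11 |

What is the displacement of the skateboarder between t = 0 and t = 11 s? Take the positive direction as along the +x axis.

32 m

Net displacement equals the area under the velocity-time graph (areas below the axis count negative).
0–2 s: ½(9 + 0)(2) = 9 m
2–6 s: ½(0 + 9)(4) = 18 m
6–8 s: ½(9 + 5)(2) = 14 m
8–11 s: ½(5 + -11)(3) = -9 m
Net displacement = 32 m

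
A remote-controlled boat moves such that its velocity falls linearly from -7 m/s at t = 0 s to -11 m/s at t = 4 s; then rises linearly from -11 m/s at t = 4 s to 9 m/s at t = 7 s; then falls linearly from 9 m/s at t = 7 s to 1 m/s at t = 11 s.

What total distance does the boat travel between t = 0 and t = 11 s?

Distance (not displacement) is the total path length: add the absolute areas under v-t.
0–4 s: |½(-7 + -11)(4)| = 36 m
4–7 s: v = 0 at t = 5.65 s; triangle areas 9.075 + 6.075 = 15.15 m
7–11 s: |½(9 + 1)(4)| = 20 m
Total distance = 71.15 m

71.15 m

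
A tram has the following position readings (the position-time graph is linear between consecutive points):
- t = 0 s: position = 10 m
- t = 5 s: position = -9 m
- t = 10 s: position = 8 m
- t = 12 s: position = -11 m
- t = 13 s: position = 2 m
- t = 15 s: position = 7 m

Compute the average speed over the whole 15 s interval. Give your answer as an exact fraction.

73/15 m/s

Average speed = (total path length)/(elapsed time); on a piecewise-linear x-t graph the path length is Σ|Δx|.
0–5 s: |Δx| = |-9 − 10| = 19 m
5–10 s: |Δx| = |8 − -9| = 17 m
10–12 s: |Δx| = |-11 − 8| = 19 m
12–13 s: |Δx| = |2 − -11| = 13 m
13–15 s: |Δx| = |7 − 2| = 5 m
Total path = 73 m; average speed = 73/15 = 73/15 m/s.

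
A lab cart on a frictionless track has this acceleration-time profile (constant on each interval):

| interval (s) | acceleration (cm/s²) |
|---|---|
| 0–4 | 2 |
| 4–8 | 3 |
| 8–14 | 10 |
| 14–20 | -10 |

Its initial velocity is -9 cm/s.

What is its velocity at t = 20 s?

Δv equals the area under the a-t graph; then v = v₀ + Δv.
0–4 s: 2 × 4 = 8 cm/s
4–8 s: 3 × 4 = 12 cm/s
8–14 s: 10 × 6 = 60 cm/s
14–20 s: -10 × 6 = -60 cm/s
Δv = 20 cm/s, so v(20) = -9 + (20) = 11 cm/s.

11 cm/s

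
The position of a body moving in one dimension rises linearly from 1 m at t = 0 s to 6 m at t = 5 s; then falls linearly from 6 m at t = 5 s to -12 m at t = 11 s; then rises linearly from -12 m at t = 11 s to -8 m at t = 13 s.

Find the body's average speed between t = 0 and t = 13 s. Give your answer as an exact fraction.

27/13 m/s

Average speed = (total path length)/(elapsed time); on a piecewise-linear x-t graph the path length is Σ|Δx|.
0–5 s: |Δx| = |6 − 1| = 5 m
5–11 s: |Δx| = |-12 − 6| = 18 m
11–13 s: |Δx| = |-8 − -12| = 4 m
Total path = 27 m; average speed = 27/13 = 27/13 m/s.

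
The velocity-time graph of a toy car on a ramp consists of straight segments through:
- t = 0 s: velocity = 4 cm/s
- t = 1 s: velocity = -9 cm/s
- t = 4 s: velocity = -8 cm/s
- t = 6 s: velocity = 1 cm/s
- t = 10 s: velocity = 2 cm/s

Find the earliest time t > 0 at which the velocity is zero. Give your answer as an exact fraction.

v changes sign on 0–1 s (from 4 to -9); the graph is linear there, so v = 0 at t = 0 + (-4)·(1 − 0)/(-9 − 4) = 4/13 s.

t = 4/13 s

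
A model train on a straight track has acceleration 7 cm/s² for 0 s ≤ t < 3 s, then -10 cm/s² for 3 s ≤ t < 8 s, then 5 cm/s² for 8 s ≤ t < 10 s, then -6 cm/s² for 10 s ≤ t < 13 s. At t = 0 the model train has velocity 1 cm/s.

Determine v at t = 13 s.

-36 cm/s

Δv equals the area under the a-t graph; then v = v₀ + Δv.
0–3 s: 7 × 3 = 21 cm/s
3–8 s: -10 × 5 = -50 cm/s
8–10 s: 5 × 2 = 10 cm/s
10–13 s: -6 × 3 = -18 cm/s
Δv = -37 cm/s, so v(13) = 1 + (-37) = -36 cm/s.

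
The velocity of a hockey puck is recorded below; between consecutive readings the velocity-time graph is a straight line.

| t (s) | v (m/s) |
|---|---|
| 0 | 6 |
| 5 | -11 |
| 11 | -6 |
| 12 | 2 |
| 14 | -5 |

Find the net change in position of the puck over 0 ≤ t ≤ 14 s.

Net displacement equals the area under the velocity-time graph (areas below the axis count negative).
0–5 s: ½(6 + -11)(5) = -12.5 m
5–11 s: ½(-11 + -6)(6) = -51 m
11–12 s: ½(-6 + 2)(1) = -2 m
12–14 s: ½(2 + -5)(2) = -3 m
Net displacement = -68.5 m

-68.5 m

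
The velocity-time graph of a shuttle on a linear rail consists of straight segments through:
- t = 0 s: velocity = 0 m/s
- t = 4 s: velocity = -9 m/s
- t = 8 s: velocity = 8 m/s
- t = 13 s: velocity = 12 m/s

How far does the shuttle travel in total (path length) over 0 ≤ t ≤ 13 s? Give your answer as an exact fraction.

Total distance travelled is ∫|v| dt — sum the magnitudes of each area piece.
0–4 s: |½(0 + -9)(4)| = 18 m
4–8 s: v = 0 at t = 104/17 s; triangle areas 162/17 + 128/17 = 290/17 m
8–13 s: |½(8 + 12)(5)| = 50 m
Total distance = 1446/17 m

1446/17 m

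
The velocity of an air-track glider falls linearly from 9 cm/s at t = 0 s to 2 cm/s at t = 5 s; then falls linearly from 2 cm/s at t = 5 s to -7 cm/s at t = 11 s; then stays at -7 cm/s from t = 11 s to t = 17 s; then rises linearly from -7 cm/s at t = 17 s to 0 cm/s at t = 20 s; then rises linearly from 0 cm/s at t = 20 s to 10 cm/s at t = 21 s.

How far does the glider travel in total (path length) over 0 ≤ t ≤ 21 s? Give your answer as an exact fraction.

308/3 cm

Total distance travelled is ∫|v| dt — sum the magnitudes of each area piece.
0–5 s: |½(9 + 2)(5)| = 27.5 cm
5–11 s: v = 0 at t = 19/3 s; triangle areas 4/3 + 49/3 = 53/3 cm
11–17 s: |-7| × 6 = 42 cm
17–20 s: |½(-7 + 0)(3)| = 10.5 cm
20–21 s: |½(0 + 10)(1)| = 5 cm
Total distance = 308/3 cm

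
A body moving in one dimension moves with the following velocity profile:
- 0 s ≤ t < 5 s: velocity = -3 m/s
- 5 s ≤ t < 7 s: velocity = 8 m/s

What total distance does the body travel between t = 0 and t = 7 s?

Total distance travelled is ∫|v| dt — sum the magnitudes of each area piece.
0–5 s: |-3| × 5 = 15 m
5–7 s: |8| × 2 = 16 m
Total distance = 31 m

31 m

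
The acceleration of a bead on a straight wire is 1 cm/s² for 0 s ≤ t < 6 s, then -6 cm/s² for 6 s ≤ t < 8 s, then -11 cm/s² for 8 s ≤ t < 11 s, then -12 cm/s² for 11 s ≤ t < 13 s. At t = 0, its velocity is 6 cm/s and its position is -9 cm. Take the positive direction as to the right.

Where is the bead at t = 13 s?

On each constant-a segment, Δv = aΔt and Δx = v₀Δt + ½aΔt²; chain segment to segment.
0–6 s: v starts 6 cm/s; Δx = 6·6 + ½·1·6² = 54 cm; v ends 12 cm/s.
6–8 s: v starts 12 cm/s; Δx = 12·2 + ½·-6·2² = 12 cm; v ends 0 cm/s.
8–11 s: v starts 0 cm/s; Δx = 0·3 + ½·-11·3² = -49.5 cm; v ends -33 cm/s.
11–13 s: v starts -33 cm/s; Δx = -33·2 + ½·-12·2² = -90 cm; v ends -57 cm/s.
x(13) = -9 + Σ Δx = -82.5 cm.

-82.5 cm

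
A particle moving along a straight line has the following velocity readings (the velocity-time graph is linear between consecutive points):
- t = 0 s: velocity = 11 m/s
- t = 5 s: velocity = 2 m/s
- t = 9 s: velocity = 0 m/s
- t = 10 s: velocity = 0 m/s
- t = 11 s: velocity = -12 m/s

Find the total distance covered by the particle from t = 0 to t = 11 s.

42.5 m

Total distance travelled is ∫|v| dt — sum the magnitudes of each area piece.
0–5 s: |½(11 + 2)(5)| = 32.5 m
5–9 s: |½(2 + 0)(4)| = 4 m
9–10 s: |0| × 1 = 0 m
10–11 s: |½(0 + -12)(1)| = 6 m
Total distance = 42.5 m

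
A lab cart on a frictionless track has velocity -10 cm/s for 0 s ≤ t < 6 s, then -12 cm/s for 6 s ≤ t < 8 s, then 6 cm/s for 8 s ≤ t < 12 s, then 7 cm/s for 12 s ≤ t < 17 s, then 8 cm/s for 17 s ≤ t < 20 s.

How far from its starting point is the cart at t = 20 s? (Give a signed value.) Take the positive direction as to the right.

Displacement is the signed area under the v-t curve.
0–6 s: -10 × 6 = -60 cm
6–8 s: -12 × 2 = -24 cm
8–12 s: 6 × 4 = 24 cm
12–17 s: 7 × 5 = 35 cm
17–20 s: 8 × 3 = 24 cm
Net displacement = -1 cm

-1 cm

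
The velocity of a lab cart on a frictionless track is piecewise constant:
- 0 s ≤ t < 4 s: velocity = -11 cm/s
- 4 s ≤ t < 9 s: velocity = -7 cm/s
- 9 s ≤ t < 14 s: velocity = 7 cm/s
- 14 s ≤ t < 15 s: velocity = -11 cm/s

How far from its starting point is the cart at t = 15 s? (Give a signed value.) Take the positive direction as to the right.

-55 cm

Net displacement equals the area under the velocity-time graph (areas below the axis count negative).
0–4 s: -11 × 4 = -44 cm
4–9 s: -7 × 5 = -35 cm
9–14 s: 7 × 5 = 35 cm
14–15 s: -11 × 1 = -11 cm
Net displacement = -55 cm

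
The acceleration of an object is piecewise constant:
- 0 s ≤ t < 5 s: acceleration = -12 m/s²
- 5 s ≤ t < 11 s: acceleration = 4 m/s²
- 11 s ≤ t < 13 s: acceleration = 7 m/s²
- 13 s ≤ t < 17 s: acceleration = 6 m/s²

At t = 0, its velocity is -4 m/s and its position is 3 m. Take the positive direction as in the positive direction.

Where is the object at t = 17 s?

On each constant-a segment, Δv = aΔt and Δx = v₀Δt + ½aΔt²; chain segment to segment.
0–5 s: v starts -4 m/s; Δx = -4·5 + ½·-12·5² = -170 m; v ends -64 m/s.
5–11 s: v starts -64 m/s; Δx = -64·6 + ½·4·6² = -312 m; v ends -40 m/s.
11–13 s: v starts -40 m/s; Δx = -40·2 + ½·7·2² = -66 m; v ends -26 m/s.
13–17 s: v starts -26 m/s; Δx = -26·4 + ½·6·4² = -56 m; v ends -2 m/s.
x(17) = 3 + Σ Δx = -601 m.

-601 m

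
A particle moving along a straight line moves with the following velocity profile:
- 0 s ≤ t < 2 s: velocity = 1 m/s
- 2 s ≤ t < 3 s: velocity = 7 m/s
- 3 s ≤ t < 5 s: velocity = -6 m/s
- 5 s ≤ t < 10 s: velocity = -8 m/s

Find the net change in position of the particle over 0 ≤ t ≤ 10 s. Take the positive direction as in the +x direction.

-43 m

Net displacement equals the area under the velocity-time graph (areas below the axis count negative).
0–2 s: 1 × 2 = 2 m
2–3 s: 7 × 1 = 7 m
3–5 s: -6 × 2 = -12 m
5–10 s: -8 × 5 = -40 m
Net displacement = -43 m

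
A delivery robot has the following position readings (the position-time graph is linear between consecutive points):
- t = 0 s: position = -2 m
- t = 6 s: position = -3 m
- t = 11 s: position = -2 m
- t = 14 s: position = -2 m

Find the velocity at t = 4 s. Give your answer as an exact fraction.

-1/6 m/s

Velocity is the slope of the x-t graph on 0–6 s: (-3 − -2)/(6 − 0) = -1/6 m/s.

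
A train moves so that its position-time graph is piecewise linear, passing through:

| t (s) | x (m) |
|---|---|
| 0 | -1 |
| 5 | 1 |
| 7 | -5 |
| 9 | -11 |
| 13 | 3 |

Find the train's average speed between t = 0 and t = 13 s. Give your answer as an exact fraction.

Average speed = (total path length)/(elapsed time); on a piecewise-linear x-t graph the path length is Σ|Δx|.
0–5 s: |Δx| = |1 − -1| = 2 m
5–7 s: |Δx| = |-5 − 1| = 6 m
7–9 s: |Δx| = |-11 − -5| = 6 m
9–13 s: |Δx| = |3 − -11| = 14 m
Total path = 28 m; average speed = 28/13 = 28/13 m/s.

28/13 m/s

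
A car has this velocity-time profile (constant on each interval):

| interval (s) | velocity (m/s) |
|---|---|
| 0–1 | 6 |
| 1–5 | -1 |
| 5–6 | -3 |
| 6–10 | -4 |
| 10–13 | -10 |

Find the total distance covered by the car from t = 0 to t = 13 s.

59 m

Total distance travelled is ∫|v| dt — sum the magnitudes of each area piece.
0–1 s: |6| × 1 = 6 m
1–5 s: |-1| × 4 = 4 m
5–6 s: |-3| × 1 = 3 m
6–10 s: |-4| × 4 = 16 m
10–13 s: |-10| × 3 = 30 m
Total distance = 59 m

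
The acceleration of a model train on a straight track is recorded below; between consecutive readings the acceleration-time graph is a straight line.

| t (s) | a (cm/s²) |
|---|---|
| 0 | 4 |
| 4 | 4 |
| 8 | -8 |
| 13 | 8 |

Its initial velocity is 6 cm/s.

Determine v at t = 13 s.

14 cm/s

Δv equals the area under the a-t graph; then v = v₀ + Δv.
0–4 s: 4 × 4 = 16 cm/s
4–8 s: ½(4 + -8)(4) = -8 cm/s
8–13 s: ½(-8 + 8)(5) = 0 cm/s
Δv = 8 cm/s, so v(13) = 6 + (8) = 14 cm/s.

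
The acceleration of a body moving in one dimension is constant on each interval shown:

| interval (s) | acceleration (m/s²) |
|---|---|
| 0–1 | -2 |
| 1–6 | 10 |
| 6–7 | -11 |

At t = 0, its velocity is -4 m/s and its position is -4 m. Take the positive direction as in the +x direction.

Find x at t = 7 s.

124.5 m

On each constant-a segment, Δv = aΔt and Δx = v₀Δt + ½aΔt²; chain segment to segment.
0–1 s: v starts -4 m/s; Δx = -4·1 + ½·-2·1² = -5 m; v ends -6 m/s.
1–6 s: v starts -6 m/s; Δx = -6·5 + ½·10·5² = 95 m; v ends 44 m/s.
6–7 s: v starts 44 m/s; Δx = 44·1 + ½·-11·1² = 38.5 m; v ends 33 m/s.
x(7) = -4 + Σ Δx = 124.5 m.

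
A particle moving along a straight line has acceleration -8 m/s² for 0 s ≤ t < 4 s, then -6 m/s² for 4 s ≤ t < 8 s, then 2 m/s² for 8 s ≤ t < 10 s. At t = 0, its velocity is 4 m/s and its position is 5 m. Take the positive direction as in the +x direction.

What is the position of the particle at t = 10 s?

On each constant-a segment, Δv = aΔt and Δx = v₀Δt + ½aΔt²; chain segment to segment.
0–4 s: v starts 4 m/s; Δx = 4·4 + ½·-8·4² = -48 m; v ends -28 m/s.
4–8 s: v starts -28 m/s; Δx = -28·4 + ½·-6·4² = -160 m; v ends -52 m/s.
8–10 s: v starts -52 m/s; Δx = -52·2 + ½·2·2² = -100 m; v ends -48 m/s.
x(10) = 5 + Σ Δx = -303 m.

-303 m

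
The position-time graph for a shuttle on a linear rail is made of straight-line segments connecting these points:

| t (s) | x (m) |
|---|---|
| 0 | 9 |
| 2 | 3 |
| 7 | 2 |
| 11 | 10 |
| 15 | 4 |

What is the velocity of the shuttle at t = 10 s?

2 m/s

Velocity is the slope of the x-t graph on 7–11 s: (10 − 2)/(11 − 7) = 2 m/s.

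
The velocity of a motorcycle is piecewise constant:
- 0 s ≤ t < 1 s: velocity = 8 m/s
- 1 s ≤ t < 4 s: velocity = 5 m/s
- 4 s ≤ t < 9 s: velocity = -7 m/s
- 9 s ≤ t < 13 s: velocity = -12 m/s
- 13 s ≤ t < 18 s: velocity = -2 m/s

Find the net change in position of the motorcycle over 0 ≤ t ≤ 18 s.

-70 m

Net displacement equals the area under the velocity-time graph (areas below the axis count negative).
0–1 s: 8 × 1 = 8 m
1–4 s: 5 × 3 = 15 m
4–9 s: -7 × 5 = -35 m
9–13 s: -12 × 4 = -48 m
13–18 s: -2 × 5 = -10 m
Net displacement = -70 m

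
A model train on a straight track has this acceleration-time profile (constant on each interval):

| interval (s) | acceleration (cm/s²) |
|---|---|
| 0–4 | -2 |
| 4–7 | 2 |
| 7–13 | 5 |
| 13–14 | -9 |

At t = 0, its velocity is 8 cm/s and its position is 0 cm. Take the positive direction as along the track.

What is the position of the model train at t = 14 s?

On each constant-a segment, Δv = aΔt and Δx = v₀Δt + ½aΔt²; chain segment to segment.
0–4 s: v starts 8 cm/s; Δx = 8·4 + ½·-2·4² = 16 cm; v ends 0 cm/s.
4–7 s: v starts 0 cm/s; Δx = 0·3 + ½·2·3² = 9 cm; v ends 6 cm/s.
7–13 s: v starts 6 cm/s; Δx = 6·6 + ½·5·6² = 126 cm; v ends 36 cm/s.
13–14 s: v starts 36 cm/s; Δx = 36·1 + ½·-9·1² = 31.5 cm; v ends 27 cm/s.
x(14) = 0 + Σ Δx = 182.5 cm.

182.5 cm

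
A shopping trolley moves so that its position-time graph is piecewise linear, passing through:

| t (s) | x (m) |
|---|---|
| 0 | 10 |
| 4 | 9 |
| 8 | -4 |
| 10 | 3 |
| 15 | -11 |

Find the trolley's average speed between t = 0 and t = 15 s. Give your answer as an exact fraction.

7/3 m/s

Average speed = (total path length)/(elapsed time); on a piecewise-linear x-t graph the path length is Σ|Δx|.
0–4 s: |Δx| = |9 − 10| = 1 m
4–8 s: |Δx| = |-4 − 9| = 13 m
8–10 s: |Δx| = |3 − -4| = 7 m
10–15 s: |Δx| = |-11 − 3| = 14 m
Total path = 35 m; average speed = 35/15 = 7/3 m/s.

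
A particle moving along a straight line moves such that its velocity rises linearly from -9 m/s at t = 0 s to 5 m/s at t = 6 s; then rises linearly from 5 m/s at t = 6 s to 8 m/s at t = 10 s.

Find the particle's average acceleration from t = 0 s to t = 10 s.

1.7 m/s²

Average acceleration = Δv/Δt = (8 − -9)/(10 − 0) = 1.7 m/s².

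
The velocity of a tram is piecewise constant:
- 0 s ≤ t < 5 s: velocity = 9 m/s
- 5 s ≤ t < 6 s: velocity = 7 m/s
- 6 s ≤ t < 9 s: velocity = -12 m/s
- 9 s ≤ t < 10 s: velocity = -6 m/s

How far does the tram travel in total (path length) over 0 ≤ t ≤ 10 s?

Distance (not displacement) is the total path length: add the absolute areas under v-t.
0–5 s: |9| × 5 = 45 m
5–6 s: |7| × 1 = 7 m
6–9 s: |-12| × 3 = 36 m
9–10 s: |-6| × 1 = 6 m
Total distance = 94 m

94 m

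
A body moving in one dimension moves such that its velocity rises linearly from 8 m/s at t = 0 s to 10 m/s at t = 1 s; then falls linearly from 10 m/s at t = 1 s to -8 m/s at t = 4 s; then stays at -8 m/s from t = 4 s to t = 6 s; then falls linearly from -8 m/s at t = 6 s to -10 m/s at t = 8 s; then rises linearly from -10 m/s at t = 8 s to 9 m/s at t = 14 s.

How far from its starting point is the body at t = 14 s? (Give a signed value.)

-25 m

Net displacement equals the area under the velocity-time graph (areas below the axis count negative).
0–1 s: ½(8 + 10)(1) = 9 m
1–4 s: ½(10 + -8)(3) = 3 m
4–6 s: -8 × 2 = -16 m
6–8 s: ½(-8 + -10)(2) = -18 m
8–14 s: ½(-10 + 9)(6) = -3 m
Net displacement = -25 m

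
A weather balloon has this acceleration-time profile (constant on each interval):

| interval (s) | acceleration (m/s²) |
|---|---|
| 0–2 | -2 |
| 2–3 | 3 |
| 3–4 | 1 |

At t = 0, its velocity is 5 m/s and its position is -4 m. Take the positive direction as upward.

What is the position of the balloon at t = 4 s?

9 m

On each constant-a segment, Δv = aΔt and Δx = v₀Δt + ½aΔt²; chain segment to segment.
0–2 s: v starts 5 m/s; Δx = 5·2 + ½·-2·2² = 6 m; v ends 1 m/s.
2–3 s: v starts 1 m/s; Δx = 1·1 + ½·3·1² = 2.5 m; v ends 4 m/s.
3–4 s: v starts 4 m/s; Δx = 4·1 + ½·1·1² = 4.5 m; v ends 5 m/s.
x(4) = -4 + Σ Δx = 9 m.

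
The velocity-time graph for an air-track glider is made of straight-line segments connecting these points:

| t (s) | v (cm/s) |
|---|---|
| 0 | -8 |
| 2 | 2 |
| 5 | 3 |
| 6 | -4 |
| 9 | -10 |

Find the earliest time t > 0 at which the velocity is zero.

t = 1.6 s

v changes sign on 0–2 s (from -8 to 2); the graph is linear there, so v = 0 at t = 0 + (8)·(2 − 0)/(2 − -8) = 1.6 s.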